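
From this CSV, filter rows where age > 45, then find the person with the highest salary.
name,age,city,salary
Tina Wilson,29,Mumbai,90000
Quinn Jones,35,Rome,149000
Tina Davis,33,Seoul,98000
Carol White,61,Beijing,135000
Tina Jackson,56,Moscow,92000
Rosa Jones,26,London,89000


Filter: age > 45
Sort by: salary (descending)

Filtered records (2):
  Carol White, age 61, salary $135000
  Tina Jackson, age 56, salary $92000

Highest salary: Carol White ($135000)

Carol White


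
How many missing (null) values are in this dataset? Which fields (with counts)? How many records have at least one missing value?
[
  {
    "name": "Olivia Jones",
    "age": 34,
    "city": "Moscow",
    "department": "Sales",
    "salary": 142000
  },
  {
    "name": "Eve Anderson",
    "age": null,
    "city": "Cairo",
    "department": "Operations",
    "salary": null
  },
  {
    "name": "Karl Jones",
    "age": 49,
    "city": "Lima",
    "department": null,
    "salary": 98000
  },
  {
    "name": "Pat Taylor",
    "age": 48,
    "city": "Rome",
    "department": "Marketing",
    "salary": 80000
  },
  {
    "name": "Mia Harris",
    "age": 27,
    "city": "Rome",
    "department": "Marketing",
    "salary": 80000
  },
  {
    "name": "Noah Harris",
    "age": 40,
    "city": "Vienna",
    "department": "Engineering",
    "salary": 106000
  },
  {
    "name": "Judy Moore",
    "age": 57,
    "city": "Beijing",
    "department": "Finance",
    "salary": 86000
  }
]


Checking for missing (null) values in 7 records:

  Olivia Jones: complete
  Eve Anderson: age, salary
  Karl Jones: department
  Pat Taylor: complete
  Mia Harris: complete
  Noah Harris: complete
  Judy Moore: complete

Per field:
  name: 0 missing
  age: 1 missing
  city: 0 missing
  department: 1 missing
  salary: 1 missing

Total missing values: 3
Records with any missing: 2

3 missing values (age: 1, department: 1, salary: 1); 2 incomplete records


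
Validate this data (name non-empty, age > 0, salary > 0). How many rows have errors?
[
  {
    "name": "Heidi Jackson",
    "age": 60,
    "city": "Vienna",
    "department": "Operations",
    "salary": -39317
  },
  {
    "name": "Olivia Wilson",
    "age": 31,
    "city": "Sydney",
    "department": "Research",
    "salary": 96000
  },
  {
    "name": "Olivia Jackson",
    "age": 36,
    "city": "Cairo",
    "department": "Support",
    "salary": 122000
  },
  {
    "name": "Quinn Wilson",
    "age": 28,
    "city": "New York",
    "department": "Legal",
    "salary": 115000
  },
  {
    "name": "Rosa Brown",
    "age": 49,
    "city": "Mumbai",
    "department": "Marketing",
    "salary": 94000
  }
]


Validating 5 records:
Rules: name non-empty, age > 0, salary > 0

  Row 1 (Heidi Jackson): negative salary: -39317
  Row 2 (Olivia Wilson): OK
  Row 3 (Olivia Jackson): OK
  Row 4 (Quinn Wilson): OK
  Row 5 (Rosa Brown): OK

Total errors: 1

1 errors


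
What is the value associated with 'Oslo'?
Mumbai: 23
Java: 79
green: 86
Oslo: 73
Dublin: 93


Looking up key 'Oslo'
Value: 73

73


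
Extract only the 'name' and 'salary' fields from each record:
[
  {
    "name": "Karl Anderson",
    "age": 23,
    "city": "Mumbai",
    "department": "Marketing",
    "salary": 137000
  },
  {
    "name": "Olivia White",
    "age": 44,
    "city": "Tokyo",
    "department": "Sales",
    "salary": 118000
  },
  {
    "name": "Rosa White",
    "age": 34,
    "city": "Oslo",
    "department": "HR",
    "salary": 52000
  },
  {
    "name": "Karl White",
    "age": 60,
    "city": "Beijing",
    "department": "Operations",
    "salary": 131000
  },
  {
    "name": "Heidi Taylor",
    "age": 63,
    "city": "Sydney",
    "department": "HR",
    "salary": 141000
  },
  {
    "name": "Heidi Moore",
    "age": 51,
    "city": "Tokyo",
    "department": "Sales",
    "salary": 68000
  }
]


Original: 6 records with fields: name, age, city, department, salary
Keep: ['name', 'salary']
Drop: ['age', 'city', 'department']
Result: 6 records, 2 fields each

[
  {
    "name": "Karl Anderson",
    "salary": 137000
  },
  {
    "name": "Olivia White",
    "salary": 118000
  },
  {
    "name": "Rosa White",
    "salary": 52000
  },
  {
    "name": "Karl White",
    "salary": 131000
  },
  {
    "name": "Heidi Taylor",
    "salary": 141000
  },
  {
    "name": "Heidi Moore",
    "salary": 68000
  }
]


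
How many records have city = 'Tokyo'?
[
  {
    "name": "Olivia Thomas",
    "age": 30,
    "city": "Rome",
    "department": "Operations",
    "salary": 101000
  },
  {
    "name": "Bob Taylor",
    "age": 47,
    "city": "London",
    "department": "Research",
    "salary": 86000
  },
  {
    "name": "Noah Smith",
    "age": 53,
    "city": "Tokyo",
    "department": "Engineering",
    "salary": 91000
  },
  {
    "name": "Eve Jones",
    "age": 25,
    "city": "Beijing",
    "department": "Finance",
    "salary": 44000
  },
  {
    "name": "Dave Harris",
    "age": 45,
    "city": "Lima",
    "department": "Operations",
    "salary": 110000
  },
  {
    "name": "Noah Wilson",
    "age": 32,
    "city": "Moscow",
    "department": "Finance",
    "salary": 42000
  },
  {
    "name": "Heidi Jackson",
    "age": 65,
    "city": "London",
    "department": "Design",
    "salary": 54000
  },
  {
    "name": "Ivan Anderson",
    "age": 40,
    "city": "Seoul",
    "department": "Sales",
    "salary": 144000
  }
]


Data: 8 records
Condition: city = 'Tokyo'

Checking each record:
  Olivia Thomas: Rome
  Bob Taylor: London
  Noah Smith: Tokyo MATCH
  Eve Jones: Beijing
  Dave Harris: Lima
  Noah Wilson: Moscow
  Heidi Jackson: London
  Ivan Anderson: Seoul

Count: 1

1


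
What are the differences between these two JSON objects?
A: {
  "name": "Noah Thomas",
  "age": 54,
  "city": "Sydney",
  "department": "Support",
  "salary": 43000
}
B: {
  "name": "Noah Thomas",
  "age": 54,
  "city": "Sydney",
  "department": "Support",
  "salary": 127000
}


Comparing each field (in key order):
  name: same
  age: same
  city: same
  department: same
  salary: DIFFERENT
Differences:
  salary: 43000 -> 127000

1 field(s) changed

1 change: salary


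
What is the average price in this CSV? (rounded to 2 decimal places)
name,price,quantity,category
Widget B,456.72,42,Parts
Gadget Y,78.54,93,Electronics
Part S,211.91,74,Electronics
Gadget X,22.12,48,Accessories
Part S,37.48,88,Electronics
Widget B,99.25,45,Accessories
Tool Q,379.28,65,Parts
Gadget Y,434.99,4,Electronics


Computing average price:
Values: [456.72, 78.54, 211.91, 22.12, 37.48, 99.25, 379.28, 434.99]
Sum = 1720.29
Count = 8
Average = 1720.29/8 = 215.03625 exactly -> 215.04 (rounded half-up to 2 decimal places)

215.04


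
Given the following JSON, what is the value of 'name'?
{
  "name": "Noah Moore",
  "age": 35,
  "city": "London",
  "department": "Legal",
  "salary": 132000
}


Looking up field 'name'
Value: Noah Moore

Noah Moore


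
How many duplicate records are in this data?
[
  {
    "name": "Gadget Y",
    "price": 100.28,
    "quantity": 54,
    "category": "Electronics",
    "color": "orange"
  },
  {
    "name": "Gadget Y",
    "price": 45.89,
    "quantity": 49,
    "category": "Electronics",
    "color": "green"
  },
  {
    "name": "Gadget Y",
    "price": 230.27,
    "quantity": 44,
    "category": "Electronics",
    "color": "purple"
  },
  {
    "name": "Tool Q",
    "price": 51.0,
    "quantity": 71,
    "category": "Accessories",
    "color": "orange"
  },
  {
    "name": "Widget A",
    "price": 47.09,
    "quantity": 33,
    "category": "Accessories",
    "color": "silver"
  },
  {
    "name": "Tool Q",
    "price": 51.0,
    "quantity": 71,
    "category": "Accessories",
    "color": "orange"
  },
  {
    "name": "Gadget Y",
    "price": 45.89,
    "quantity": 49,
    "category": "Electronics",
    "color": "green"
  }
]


Checking 7 records for duplicates:

  Row 1: Gadget Y ($100.28, qty 54)
  Row 2: Gadget Y ($45.89, qty 49)
  Row 3: Gadget Y ($230.27, qty 44)
  Row 4: Tool Q ($51.0, qty 71)
  Row 5: Widget A ($47.09, qty 33)
  Row 6: Tool Q ($51.0, qty 71) <-- DUPLICATE
  Row 7: Gadget Y ($45.89, qty 49) <-- DUPLICATE

Duplicates found: 2
Unique records: 5

2 duplicates, 5 unique


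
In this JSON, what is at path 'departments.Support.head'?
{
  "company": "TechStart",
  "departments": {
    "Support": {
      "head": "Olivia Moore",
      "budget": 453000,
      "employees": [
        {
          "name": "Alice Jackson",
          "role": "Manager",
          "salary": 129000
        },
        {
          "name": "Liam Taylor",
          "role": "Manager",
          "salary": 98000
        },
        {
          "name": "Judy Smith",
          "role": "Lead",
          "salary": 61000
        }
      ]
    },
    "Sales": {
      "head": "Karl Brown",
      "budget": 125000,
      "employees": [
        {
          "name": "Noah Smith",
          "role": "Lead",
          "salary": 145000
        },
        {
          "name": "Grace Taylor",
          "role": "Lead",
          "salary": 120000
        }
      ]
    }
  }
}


Path: departments.Support.head

Navigate:
  -> departments
  -> Support
  -> head = 'Olivia Moore'

Olivia Moore


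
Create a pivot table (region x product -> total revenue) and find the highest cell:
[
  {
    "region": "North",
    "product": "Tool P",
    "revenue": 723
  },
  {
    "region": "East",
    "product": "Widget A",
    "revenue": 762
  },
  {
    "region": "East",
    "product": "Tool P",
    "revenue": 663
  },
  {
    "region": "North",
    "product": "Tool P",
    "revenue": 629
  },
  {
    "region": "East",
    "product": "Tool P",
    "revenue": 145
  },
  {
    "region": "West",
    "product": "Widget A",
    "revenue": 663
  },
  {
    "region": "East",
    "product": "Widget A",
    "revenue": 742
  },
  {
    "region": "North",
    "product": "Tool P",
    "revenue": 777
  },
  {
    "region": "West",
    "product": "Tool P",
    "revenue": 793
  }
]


Pivot: region (rows) x product (columns) -> total revenue

     Tool P        Widget A    
East           808          1504  
North         2129             0  
West           793           663  

Highest: North / Tool P = $2129

North / Tool P = $2129


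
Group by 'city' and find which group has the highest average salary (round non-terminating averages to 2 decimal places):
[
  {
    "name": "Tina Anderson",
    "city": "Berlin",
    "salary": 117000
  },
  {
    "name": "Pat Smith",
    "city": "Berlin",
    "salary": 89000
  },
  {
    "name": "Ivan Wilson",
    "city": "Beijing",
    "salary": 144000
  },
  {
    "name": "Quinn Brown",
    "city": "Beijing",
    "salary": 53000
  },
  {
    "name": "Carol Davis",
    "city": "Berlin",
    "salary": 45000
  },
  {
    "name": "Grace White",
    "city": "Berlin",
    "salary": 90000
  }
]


Group by: city

Groups:
  Beijing: 2 people, avg salary = 197000/2 = $98500
  Berlin: 4 people, avg salary = 341000/4 = $85250

Highest average salary: Beijing ($98500)

Beijing ($98500)


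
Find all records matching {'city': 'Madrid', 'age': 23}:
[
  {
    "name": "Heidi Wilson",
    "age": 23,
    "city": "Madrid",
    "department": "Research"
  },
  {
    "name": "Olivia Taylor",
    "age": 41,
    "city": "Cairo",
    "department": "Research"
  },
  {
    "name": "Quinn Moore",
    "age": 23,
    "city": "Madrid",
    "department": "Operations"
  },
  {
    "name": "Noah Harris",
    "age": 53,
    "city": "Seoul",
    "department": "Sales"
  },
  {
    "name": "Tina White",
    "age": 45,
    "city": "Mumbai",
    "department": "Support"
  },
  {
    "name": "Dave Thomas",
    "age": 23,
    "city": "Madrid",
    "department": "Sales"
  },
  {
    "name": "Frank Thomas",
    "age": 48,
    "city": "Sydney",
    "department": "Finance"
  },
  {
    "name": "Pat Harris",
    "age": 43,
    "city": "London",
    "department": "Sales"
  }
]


Search criteria: {'city': 'Madrid', 'age': 23}

Checking 8 records:
  Heidi Wilson: {city: Madrid, age: 23} <-- MATCH
  Olivia Taylor: {city: Cairo, age: 41}
  Quinn Moore: {city: Madrid, age: 23} <-- MATCH
  Noah Harris: {city: Seoul, age: 53}
  Tina White: {city: Mumbai, age: 45}
  Dave Thomas: {city: Madrid, age: 23} <-- MATCH
  Frank Thomas: {city: Sydney, age: 48}
  Pat Harris: {city: London, age: 43}

Matches: ["Heidi Wilson", "Quinn Moore", "Dave Thomas"]

["Heidi Wilson", "Quinn Moore", "Dave Thomas"]


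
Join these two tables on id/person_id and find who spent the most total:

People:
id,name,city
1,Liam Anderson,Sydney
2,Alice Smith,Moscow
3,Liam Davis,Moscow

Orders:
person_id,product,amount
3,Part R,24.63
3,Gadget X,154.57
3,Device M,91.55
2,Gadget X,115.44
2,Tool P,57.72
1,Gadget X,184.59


Join on: people.id = orders.person_id

Joined rows:
  Liam Davis (Moscow) bought Part R for $24.63
  Liam Davis (Moscow) bought Gadget X for $154.57
  Liam Davis (Moscow) bought Device M for $91.55
  Alice Smith (Moscow) bought Gadget X for $115.44
  Alice Smith (Moscow) bought Tool P for $57.72
  Liam Anderson (Sydney) bought Gadget X for $184.59

Total per person:
  Liam Davis: $270.75
  Liam Anderson: $184.59
  Alice Smith: $173.16

Top spender: Liam Davis ($270.75)

Liam Davis ($270.75)


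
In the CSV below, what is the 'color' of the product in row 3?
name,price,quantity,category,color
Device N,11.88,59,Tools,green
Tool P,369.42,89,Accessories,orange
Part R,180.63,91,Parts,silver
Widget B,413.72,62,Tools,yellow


Query: Row 3 ('Part R'), column 'color'
Value: silver

silver


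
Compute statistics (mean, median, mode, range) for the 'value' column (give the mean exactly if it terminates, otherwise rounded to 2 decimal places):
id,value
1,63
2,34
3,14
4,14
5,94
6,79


Data: [63, 34, 14, 14, 94, 79]
Count: 6
Sum: 298
Mean: 298/6 ≈ 49.67 (rounded to 2 decimal places)
Sorted: [14, 14, 34, 63, 79, 94]
Median: 48.5
Mode: 14 (2 times)
Range: 94 - 14 = 80
Min: 14, Max: 94

mean≈49.67, median=48.5, mode=14, range=80


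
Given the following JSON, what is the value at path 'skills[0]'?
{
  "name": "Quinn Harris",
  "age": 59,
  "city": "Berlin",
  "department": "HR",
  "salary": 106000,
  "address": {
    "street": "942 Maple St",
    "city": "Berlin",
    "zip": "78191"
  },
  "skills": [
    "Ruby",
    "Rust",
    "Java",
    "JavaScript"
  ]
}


Query: skills[0]
Path: skills -> first element
Value: Ruby

Ruby


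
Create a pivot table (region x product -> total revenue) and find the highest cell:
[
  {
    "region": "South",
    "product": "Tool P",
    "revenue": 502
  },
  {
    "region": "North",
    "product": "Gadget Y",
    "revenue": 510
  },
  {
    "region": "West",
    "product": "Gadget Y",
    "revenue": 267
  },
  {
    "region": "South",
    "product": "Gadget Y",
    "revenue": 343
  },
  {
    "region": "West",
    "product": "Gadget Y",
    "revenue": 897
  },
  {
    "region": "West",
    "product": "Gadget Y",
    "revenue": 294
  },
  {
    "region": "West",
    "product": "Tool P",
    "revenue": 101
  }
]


Pivot: region (rows) x product (columns) -> total revenue

     Gadget Y      Tool P      
North          510             0  
South          343           502  
West          1458           101  

Highest: West / Gadget Y = $1458

West / Gadget Y = $1458


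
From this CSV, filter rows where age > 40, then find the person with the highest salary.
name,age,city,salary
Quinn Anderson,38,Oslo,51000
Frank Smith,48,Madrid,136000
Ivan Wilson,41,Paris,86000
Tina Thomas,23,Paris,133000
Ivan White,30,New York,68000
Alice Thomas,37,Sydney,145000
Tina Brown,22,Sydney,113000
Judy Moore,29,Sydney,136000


Filter: age > 40
Sort by: salary (descending)

Filtered records (2):
  Frank Smith, age 48, salary $136000
  Ivan Wilson, age 41, salary $86000

Highest salary: Frank Smith ($136000)

Frank Smith


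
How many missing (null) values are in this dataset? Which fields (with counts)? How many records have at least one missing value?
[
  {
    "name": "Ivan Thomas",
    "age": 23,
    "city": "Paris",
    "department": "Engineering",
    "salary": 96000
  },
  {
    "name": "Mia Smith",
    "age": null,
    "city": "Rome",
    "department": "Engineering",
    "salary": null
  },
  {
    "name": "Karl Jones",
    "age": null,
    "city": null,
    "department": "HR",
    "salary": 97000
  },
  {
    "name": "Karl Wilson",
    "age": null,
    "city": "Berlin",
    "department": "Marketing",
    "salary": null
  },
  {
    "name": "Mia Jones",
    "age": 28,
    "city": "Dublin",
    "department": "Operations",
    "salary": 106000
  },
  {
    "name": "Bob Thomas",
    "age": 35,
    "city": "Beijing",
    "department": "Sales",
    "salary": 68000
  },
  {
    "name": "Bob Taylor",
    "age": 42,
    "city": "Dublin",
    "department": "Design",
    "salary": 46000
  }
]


Checking for missing (null) values in 7 records:

  Ivan Thomas: complete
  Mia Smith: age, salary
  Karl Jones: age, city
  Karl Wilson: age, salary
  Mia Jones: complete
  Bob Thomas: complete
  Bob Taylor: complete

Per field:
  name: 0 missing
  age: 3 missing
  city: 1 missing
  department: 0 missing
  salary: 2 missing

Total missing values: 6
Records with any missing: 3

6 missing values (age: 3, city: 1, salary: 2); 3 incomplete records


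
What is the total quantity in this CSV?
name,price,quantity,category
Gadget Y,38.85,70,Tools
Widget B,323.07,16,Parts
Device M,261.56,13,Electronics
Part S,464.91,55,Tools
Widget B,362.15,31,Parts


Computing total quantity:
Values: [70, 16, 13, 55, 31]
Sum = 185

185


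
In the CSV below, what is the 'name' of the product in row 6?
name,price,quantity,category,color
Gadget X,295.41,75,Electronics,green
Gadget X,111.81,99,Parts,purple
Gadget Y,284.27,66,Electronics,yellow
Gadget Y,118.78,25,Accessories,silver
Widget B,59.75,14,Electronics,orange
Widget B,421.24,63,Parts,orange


Query: Row 6 ('Widget B'), column 'name'
Value: Widget B

Widget B


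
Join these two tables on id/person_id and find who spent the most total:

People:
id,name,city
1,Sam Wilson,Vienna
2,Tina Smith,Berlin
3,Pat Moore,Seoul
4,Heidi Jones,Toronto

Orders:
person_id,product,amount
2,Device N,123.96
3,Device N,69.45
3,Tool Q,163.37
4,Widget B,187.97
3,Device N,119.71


Join on: people.id = orders.person_id

Joined rows:
  Tina Smith (Berlin) bought Device N for $123.96
  Pat Moore (Seoul) bought Device N for $69.45
  Pat Moore (Seoul) bought Tool Q for $163.37
  Heidi Jones (Toronto) bought Widget B for $187.97
  Pat Moore (Seoul) bought Device N for $119.71

Total per person:
  Pat Moore: $352.53
  Heidi Jones: $187.97
  Tina Smith: $123.96

Top spender: Pat Moore ($352.53)

Pat Moore ($352.53)


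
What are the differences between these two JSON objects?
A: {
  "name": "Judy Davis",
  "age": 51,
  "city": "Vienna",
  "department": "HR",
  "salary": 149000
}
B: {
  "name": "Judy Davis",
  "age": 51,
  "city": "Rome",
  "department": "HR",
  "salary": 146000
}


Comparing each field (in key order):
  name: same
  age: same
  city: DIFFERENT
  department: same
  salary: DIFFERENT
Differences:
  city: Vienna -> Rome
  salary: 149000 -> 146000

2 field(s) changed

2 changes: city, salary


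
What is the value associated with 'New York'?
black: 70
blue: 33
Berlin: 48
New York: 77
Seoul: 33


Looking up key 'New York'
Value: 77

77


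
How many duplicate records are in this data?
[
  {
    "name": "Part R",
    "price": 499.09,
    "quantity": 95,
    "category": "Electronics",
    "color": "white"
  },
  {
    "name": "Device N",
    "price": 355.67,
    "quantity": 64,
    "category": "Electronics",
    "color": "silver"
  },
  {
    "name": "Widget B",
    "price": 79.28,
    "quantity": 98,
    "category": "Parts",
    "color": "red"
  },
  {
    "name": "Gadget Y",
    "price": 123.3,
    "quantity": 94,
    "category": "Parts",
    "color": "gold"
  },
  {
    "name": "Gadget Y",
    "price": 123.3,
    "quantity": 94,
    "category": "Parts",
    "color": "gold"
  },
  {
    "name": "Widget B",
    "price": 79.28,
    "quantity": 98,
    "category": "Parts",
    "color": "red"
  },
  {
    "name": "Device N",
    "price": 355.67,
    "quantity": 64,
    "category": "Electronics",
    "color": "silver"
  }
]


Checking 7 records for duplicates:

  Row 1: Part R ($499.09, qty 95)
  Row 2: Device N ($355.67, qty 64)
  Row 3: Widget B ($79.28, qty 98)
  Row 4: Gadget Y ($123.3, qty 94)
  Row 5: Gadget Y ($123.3, qty 94) <-- DUPLICATE
  Row 6: Widget B ($79.28, qty 98) <-- DUPLICATE
  Row 7: Device N ($355.67, qty 64) <-- DUPLICATE

Duplicates found: 3
Unique records: 4

3 duplicates, 4 unique


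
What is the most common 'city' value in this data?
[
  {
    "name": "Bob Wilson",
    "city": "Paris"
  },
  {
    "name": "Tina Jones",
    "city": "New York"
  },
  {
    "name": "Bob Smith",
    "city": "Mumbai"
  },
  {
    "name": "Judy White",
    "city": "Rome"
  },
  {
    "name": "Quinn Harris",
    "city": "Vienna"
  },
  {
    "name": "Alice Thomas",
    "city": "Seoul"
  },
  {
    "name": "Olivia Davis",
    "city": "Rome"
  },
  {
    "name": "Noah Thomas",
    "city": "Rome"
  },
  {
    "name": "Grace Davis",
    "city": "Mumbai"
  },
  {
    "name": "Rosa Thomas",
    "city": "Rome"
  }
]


Counting 'city' values across 10 records:

  Rome: 4 ####
  Mumbai: 2 ##
  Paris: 1 #
  New York: 1 #
  Vienna: 1 #
  Seoul: 1 #

Most common: Rome (4 times)

Rome (4 times)


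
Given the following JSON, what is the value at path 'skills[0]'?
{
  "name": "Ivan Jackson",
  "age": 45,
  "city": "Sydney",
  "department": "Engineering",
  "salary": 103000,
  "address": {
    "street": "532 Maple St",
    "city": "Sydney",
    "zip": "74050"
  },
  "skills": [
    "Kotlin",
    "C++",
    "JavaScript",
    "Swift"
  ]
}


Query: skills[0]
Path: skills -> first element
Value: Kotlin

Kotlin


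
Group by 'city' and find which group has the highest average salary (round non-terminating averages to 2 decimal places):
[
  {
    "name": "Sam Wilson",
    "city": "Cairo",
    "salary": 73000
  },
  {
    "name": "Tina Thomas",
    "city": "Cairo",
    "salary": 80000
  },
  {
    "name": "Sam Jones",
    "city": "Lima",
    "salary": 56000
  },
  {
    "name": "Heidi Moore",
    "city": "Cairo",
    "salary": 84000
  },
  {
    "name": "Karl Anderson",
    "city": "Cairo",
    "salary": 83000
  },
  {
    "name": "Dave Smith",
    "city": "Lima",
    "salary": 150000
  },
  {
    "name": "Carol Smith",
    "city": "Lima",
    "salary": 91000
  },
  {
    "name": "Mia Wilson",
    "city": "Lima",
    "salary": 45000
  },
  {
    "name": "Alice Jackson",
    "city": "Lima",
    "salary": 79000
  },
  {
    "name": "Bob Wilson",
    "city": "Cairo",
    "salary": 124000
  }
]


Group by: city

Groups:
  Cairo: 5 people, avg salary = 444000/5 = $88800
  Lima: 5 people, avg salary = 421000/5 = $84200

Highest average salary: Cairo ($88800)

Cairo ($88800)


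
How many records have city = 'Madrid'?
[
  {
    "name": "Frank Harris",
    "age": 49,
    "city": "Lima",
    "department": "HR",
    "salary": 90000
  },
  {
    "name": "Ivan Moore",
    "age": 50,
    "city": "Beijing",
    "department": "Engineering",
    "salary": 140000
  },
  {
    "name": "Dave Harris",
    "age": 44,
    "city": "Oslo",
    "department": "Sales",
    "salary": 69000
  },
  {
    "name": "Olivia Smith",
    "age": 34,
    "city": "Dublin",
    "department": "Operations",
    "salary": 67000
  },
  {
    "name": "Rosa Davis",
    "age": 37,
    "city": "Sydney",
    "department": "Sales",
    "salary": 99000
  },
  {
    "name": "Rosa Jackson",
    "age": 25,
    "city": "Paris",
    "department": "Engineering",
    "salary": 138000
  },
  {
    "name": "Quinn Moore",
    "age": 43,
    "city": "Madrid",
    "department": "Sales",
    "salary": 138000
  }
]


Data: 7 records
Condition: city = 'Madrid'

Checking each record:
  Frank Harris: Lima
  Ivan Moore: Beijing
  Dave Harris: Oslo
  Olivia Smith: Dublin
  Rosa Davis: Sydney
  Rosa Jackson: Paris
  Quinn Moore: Madrid MATCH

Count: 1

1


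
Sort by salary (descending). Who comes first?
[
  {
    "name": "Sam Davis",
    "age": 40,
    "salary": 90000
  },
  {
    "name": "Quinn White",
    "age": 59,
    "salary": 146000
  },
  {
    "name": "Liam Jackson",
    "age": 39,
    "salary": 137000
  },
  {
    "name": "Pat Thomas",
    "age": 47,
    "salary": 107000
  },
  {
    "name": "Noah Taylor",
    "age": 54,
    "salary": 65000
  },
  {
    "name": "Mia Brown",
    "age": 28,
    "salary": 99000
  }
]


Sort by: salary (descending)

Sorted order:
  1. Quinn White (salary = 146000)
  2. Liam Jackson (salary = 137000)
  3. Pat Thomas (salary = 107000)
  4. Mia Brown (salary = 99000)
  5. Sam Davis (salary = 90000)
  6. Noah Taylor (salary = 65000)

First: Quinn White

Quinn White


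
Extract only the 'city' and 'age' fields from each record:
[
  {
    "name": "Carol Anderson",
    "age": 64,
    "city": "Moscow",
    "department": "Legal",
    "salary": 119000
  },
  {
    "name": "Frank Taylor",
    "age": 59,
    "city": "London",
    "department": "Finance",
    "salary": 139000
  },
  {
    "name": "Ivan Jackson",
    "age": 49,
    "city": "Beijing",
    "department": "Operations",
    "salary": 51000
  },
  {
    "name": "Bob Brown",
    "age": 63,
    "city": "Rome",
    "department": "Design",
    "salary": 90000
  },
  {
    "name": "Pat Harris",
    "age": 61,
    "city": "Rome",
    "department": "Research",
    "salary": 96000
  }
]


Original: 5 records with fields: name, age, city, department, salary
Keep: ['city', 'age']
Drop: ['name', 'department', 'salary']
Result: 5 records, 2 fields each

[
  {
    "city": "Moscow",
    "age": 64
  },
  {
    "city": "London",
    "age": 59
  },
  {
    "city": "Beijing",
    "age": 49
  },
  {
    "city": "Rome",
    "age": 63
  },
  {
    "city": "Rome",
    "age": 61
  }
]


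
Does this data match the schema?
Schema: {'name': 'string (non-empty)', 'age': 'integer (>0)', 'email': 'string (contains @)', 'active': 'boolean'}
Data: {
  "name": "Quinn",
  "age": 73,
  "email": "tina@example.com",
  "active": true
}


Validating each field against schema:
  name: OK (non-empty string)
  age: OK (positive integer)
  email: OK (string with @)
  active: OK (boolean)

Result: VALID

VALID


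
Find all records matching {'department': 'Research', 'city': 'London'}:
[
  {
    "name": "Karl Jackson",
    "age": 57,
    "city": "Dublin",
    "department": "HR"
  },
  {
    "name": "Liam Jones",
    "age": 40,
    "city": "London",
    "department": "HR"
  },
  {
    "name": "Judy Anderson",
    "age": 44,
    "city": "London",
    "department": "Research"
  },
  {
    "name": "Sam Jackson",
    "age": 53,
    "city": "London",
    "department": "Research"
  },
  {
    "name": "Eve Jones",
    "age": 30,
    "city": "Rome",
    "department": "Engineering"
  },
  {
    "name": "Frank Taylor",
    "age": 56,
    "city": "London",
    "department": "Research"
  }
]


Search criteria: {'department': 'Research', 'city': 'London'}

Checking 6 records:
  Karl Jackson: {department: HR, city: Dublin}
  Liam Jones: {department: HR, city: London}
  Judy Anderson: {department: Research, city: London} <-- MATCH
  Sam Jackson: {department: Research, city: London} <-- MATCH
  Eve Jones: {department: Engineering, city: Rome}
  Frank Taylor: {department: Research, city: London} <-- MATCH

Matches: ["Judy Anderson", "Sam Jackson", "Frank Taylor"]

["Judy Anderson", "Sam Jackson", "Frank Taylor"]


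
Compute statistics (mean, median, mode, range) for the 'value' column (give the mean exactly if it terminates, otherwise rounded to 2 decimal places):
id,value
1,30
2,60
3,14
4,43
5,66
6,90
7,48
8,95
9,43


Data: [30, 60, 14, 43, 66, 90, 48, 95, 43]
Count: 9
Sum: 489
Mean: 489/9 ≈ 54.33 (rounded to 2 decimal places)
Sorted: [14, 30, 43, 43, 48, 60, 66, 90, 95]
Median: 48.0
Mode: 43 (2 times)
Range: 95 - 14 = 81
Min: 14, Max: 95

mean≈54.33, median=48.0, mode=43, range=81


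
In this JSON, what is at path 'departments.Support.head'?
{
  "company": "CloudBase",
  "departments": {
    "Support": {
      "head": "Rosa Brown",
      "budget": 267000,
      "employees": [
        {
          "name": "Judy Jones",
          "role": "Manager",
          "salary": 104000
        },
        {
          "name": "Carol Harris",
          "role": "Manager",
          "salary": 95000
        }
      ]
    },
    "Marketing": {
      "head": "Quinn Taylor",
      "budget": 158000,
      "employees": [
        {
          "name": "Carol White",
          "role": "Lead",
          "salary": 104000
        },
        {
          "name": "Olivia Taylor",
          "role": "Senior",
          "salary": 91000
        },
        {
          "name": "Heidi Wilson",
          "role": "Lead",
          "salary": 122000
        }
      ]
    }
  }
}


Path: departments.Support.head

Navigate:
  -> departments
  -> Support
  -> head = 'Rosa Brown'

Rosa Brown


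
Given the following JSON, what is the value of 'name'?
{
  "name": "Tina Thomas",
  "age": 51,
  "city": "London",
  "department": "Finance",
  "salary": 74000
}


Looking up field 'name'
Value: Tina Thomas

Tina Thomas


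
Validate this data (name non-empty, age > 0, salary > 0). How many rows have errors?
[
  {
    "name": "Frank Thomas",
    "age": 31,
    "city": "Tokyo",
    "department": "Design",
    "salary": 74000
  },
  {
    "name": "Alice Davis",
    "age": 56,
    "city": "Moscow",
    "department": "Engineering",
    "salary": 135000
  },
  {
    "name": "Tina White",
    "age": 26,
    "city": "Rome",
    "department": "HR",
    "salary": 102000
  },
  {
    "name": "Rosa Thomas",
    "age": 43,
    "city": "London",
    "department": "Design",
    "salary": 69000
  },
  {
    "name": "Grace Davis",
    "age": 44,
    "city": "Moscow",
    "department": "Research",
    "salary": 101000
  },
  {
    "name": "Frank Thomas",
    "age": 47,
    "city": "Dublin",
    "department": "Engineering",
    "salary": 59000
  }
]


Validating 6 records:
Rules: name non-empty, age > 0, salary > 0

  Row 1 (Frank Thomas): OK
  Row 2 (Alice Davis): OK
  Row 3 (Tina White): OK
  Row 4 (Rosa Thomas): OK
  Row 5 (Grace Davis): OK
  Row 6 (Frank Thomas): OK

Total errors: 0

0 errors


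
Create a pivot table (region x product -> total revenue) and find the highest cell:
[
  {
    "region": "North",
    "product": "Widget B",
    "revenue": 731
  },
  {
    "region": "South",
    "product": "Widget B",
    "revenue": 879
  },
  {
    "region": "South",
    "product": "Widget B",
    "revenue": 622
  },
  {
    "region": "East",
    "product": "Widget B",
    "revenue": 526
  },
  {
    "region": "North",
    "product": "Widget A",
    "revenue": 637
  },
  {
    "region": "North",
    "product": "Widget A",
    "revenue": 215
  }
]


Pivot: region (rows) x product (columns) -> total revenue

     Widget A      Widget B    
East             0           526  
North          852           731  
South            0          1501  

Highest: South / Widget B = $1501

South / Widget B = $1501


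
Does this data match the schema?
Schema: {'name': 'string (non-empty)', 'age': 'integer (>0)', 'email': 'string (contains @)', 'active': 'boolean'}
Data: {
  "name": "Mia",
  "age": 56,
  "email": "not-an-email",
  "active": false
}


Validating each field against schema:
  name: OK (non-empty string)
  age: OK (positive integer)
  email: FAIL ("not-an-email" does not contain @)
  active: OK (boolean)

Result: INVALID (1 error: email)

INVALID (1 error: email)


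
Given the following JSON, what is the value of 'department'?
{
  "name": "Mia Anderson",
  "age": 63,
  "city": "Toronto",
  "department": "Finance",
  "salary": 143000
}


Looking up field 'department'
Value: Finance

Finance


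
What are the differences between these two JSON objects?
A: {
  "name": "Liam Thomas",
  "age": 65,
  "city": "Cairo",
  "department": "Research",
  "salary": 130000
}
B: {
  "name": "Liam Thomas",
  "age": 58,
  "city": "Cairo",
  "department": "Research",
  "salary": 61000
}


Comparing each field (in key order):
  name: same
  age: DIFFERENT
  city: same
  department: same
  salary: DIFFERENT
Differences:
  age: 65 -> 58
  salary: 130000 -> 61000

2 field(s) changed

2 changes: age, salary


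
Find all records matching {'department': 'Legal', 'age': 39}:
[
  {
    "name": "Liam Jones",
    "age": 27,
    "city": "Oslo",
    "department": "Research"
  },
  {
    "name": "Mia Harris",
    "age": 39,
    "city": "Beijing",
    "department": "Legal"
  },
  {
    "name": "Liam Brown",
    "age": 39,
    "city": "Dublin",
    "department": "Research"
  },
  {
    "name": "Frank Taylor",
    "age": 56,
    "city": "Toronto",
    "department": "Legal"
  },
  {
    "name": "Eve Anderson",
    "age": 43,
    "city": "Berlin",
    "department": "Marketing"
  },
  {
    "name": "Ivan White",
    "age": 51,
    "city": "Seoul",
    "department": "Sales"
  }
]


Search criteria: {'department': 'Legal', 'age': 39}

Checking 6 records:
  Liam Jones: {department: Research, age: 27}
  Mia Harris: {department: Legal, age: 39} <-- MATCH
  Liam Brown: {department: Research, age: 39}
  Frank Taylor: {department: Legal, age: 56}
  Eve Anderson: {department: Marketing, age: 43}
  Ivan White: {department: Sales, age: 51}

Matches: ["Mia Harris"]

["Mia Harris"]


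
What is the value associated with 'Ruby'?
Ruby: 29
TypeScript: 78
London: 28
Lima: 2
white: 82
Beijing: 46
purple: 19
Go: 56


Looking up key 'Ruby'
Value: 29

29


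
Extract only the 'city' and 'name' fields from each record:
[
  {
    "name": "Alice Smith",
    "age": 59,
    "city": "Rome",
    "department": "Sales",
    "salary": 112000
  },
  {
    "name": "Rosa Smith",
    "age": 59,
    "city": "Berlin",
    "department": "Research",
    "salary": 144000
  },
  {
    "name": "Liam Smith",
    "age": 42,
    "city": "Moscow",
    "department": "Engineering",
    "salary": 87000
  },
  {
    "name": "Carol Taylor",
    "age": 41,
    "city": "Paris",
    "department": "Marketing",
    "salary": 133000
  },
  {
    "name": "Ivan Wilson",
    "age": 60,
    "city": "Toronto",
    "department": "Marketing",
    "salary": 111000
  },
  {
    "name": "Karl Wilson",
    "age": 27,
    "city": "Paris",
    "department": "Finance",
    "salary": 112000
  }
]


Original: 6 records with fields: name, age, city, department, salary
Keep: ['city', 'name']
Drop: ['age', 'department', 'salary']
Result: 6 records, 2 fields each

[
  {
    "city": "Rome",
    "name": "Alice Smith"
  },
  {
    "city": "Berlin",
    "name": "Rosa Smith"
  },
  {
    "city": "Moscow",
    "name": "Liam Smith"
  },
  {
    "city": "Paris",
    "name": "Carol Taylor"
  },
  {
    "city": "Toronto",
    "name": "Ivan Wilson"
  },
  {
    "city": "Paris",
    "name": "Karl Wilson"
  }
]


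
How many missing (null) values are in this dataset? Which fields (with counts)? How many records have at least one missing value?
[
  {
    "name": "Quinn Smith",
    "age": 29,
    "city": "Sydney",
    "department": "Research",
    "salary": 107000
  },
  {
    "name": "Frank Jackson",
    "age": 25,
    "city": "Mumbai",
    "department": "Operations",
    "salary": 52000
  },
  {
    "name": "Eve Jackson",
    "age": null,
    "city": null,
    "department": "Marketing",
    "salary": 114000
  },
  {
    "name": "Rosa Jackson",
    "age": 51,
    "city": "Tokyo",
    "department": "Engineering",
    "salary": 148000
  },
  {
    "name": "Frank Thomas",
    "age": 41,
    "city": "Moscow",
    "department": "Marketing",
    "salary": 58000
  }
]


Checking for missing (null) values in 5 records:

  Quinn Smith: complete
  Frank Jackson: complete
  Eve Jackson: age, city
  Rosa Jackson: complete
  Frank Thomas: complete

Per field:
  name: 0 missing
  age: 1 missing
  city: 1 missing
  department: 0 missing
  salary: 0 missing

Total missing values: 2
Records with any missing: 1

2 missing values (age: 1, city: 1); 1 incomplete records


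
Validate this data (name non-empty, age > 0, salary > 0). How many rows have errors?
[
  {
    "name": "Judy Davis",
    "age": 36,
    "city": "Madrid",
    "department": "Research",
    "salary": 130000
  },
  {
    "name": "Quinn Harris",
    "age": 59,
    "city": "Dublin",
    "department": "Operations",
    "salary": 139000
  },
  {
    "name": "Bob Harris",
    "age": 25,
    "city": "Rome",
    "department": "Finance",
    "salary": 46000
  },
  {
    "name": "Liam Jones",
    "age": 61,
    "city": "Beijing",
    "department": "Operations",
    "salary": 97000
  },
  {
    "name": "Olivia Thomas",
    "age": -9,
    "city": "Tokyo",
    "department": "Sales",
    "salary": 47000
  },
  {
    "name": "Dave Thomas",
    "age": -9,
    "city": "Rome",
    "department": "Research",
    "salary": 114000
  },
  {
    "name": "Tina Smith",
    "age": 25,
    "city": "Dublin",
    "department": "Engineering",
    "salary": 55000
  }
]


Validating 7 records:
Rules: name non-empty, age > 0, salary > 0

  Row 1 (Judy Davis): OK
  Row 2 (Quinn Harris): OK
  Row 3 (Bob Harris): OK
  Row 4 (Liam Jones): OK
  Row 5 (Olivia Thomas): negative age: -9
  Row 6 (Dave Thomas): negative age: -9
  Row 7 (Tina Smith): OK

Total errors: 2

2 errors


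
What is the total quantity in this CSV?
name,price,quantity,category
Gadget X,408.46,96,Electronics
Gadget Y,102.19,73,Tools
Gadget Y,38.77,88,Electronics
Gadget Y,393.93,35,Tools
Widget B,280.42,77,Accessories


Computing total quantity:
Values: [96, 73, 88, 35, 77]
Sum = 369

369


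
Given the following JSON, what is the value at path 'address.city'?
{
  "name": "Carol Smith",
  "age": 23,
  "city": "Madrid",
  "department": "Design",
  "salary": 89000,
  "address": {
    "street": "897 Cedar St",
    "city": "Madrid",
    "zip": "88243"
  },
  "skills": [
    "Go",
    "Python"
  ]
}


Query: address.city
Path: address -> city
Value: Madrid

Madrid


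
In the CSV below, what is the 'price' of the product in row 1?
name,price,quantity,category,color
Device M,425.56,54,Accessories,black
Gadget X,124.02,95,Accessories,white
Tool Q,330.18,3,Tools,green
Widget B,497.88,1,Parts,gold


Query: Row 1 ('Device M'), column 'price'
Value: 425.56

425.56


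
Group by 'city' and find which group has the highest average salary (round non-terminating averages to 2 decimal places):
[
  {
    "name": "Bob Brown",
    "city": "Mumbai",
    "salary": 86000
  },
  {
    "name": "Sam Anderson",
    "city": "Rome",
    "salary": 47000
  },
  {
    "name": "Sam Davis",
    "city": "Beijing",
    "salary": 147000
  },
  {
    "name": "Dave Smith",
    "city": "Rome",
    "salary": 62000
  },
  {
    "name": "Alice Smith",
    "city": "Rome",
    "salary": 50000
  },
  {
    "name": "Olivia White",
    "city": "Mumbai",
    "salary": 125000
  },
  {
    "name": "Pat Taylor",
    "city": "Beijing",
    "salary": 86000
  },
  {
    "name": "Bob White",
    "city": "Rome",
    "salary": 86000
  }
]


Group by: city

Groups:
  Beijing: 2 people, avg salary = 233000/2 = $116500
  Mumbai: 2 people, avg salary = 211000/2 = $105500
  Rome: 4 people, avg salary = 245000/4 = $61250

Highest average salary: Beijing ($116500)

Beijing ($116500)


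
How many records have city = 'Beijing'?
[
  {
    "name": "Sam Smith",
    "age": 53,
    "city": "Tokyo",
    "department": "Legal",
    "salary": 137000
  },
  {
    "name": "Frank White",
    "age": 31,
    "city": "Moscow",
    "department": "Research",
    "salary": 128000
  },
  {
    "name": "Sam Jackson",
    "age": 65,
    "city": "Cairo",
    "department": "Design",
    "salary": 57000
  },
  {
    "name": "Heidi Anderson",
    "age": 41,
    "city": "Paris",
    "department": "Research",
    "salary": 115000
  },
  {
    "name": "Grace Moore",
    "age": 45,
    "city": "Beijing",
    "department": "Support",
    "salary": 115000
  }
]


Data: 5 records
Condition: city = 'Beijing'

Checking each record:
  Sam Smith: Tokyo
  Frank White: Moscow
  Sam Jackson: Cairo
  Heidi Anderson: Paris
  Grace Moore: Beijing MATCH

Count: 1

1


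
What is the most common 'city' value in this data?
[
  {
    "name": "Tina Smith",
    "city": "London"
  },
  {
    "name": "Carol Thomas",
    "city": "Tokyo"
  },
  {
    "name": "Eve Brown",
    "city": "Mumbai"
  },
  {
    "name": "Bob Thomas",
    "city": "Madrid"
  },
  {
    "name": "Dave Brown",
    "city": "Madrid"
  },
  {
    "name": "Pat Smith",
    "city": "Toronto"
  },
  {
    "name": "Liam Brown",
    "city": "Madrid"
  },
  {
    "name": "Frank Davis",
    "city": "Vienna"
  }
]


Counting 'city' values across 8 records:

  Madrid: 3 ###
  London: 1 #
  Tokyo: 1 #
  Mumbai: 1 #
  Toronto: 1 #
  Vienna: 1 #

Most common: Madrid (3 times)

Madrid (3 times)
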